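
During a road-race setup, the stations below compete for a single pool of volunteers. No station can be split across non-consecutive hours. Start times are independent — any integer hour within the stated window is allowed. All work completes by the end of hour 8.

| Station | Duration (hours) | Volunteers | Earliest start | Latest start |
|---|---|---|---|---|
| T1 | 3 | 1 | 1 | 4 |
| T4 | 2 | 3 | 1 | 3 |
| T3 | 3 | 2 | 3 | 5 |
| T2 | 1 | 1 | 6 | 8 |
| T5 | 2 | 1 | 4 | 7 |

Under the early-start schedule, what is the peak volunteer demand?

4

Early-start schedule: T1@1, T4@1, T3@3, T2@6, T5@4.
Load per hour: hour 1: 4, hour 2: 4, hour 3: 3, hour 4: 3, hour 5: 3, hour 6: 1, hour 7: 0, hour 8: 0.
Peak is 4.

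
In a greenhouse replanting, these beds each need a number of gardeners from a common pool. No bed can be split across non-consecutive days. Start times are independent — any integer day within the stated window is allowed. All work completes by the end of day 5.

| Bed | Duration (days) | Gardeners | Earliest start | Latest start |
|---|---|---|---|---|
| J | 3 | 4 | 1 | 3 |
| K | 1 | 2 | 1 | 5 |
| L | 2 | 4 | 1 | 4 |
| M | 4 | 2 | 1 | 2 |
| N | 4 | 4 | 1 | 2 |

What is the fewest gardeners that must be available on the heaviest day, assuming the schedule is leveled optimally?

10

Early-start (J@1, K@1, L@1, M@1, N@1) gives peak 16: d1:16  d2:14  d3:10  d4:6  d5:0.
Shift L→4, N→2.
Schedule J@1, K@1, L@4, M@1, N@2: d1:8  d2:10  d3:10  d4:10  d5:8 — peak 10.
Total gardener-days = 46 over 5 days ⇒ peak ≥ ⌈46/5⌉ = 10, so 10 is optimal.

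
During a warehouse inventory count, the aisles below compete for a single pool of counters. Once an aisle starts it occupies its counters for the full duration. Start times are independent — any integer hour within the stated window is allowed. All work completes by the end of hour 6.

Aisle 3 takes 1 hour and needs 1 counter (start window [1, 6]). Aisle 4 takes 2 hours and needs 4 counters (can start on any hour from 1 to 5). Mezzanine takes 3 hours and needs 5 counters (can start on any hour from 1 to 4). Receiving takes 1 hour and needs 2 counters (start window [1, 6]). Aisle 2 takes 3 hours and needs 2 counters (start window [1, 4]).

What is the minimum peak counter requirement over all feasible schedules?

6

Early-start (Aisle 3@1, Aisle 4@1, Mezzanine@1, Receiving@1, Aisle 2@1) gives peak 14: h1:14  h2:11  h3:7  h4:0  h5:0  h6:0.
Shift Aisle 4→2, Mezzanine→4.
Schedule Aisle 3@1, Aisle 4@2, Mezzanine@4, Receiving@1, Aisle 2@1: h1:5  h2:6  h3:6  h4:5  h5:5  h6:5 — peak 6.
Total counter-hours = 32 over 6 hours ⇒ peak ≥ ⌈32/6⌉ = 6, so 6 is optimal.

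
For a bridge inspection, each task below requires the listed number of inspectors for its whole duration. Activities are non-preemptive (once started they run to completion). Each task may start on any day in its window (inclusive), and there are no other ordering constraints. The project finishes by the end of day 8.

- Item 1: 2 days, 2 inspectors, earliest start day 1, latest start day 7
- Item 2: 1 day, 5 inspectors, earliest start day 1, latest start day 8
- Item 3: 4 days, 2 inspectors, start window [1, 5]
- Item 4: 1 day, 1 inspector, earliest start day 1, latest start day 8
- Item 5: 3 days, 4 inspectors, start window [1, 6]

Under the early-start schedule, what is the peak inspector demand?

Early-start schedule: Item 1@1, Item 2@1, Item 3@1, Item 4@1, Item 5@1.
Load per day: day 1: 14, day 2: 8, day 3: 6, day 4: 2, day 5: 0, day 6: 0, day 7: 0, day 8: 0.
Peak is 14.

14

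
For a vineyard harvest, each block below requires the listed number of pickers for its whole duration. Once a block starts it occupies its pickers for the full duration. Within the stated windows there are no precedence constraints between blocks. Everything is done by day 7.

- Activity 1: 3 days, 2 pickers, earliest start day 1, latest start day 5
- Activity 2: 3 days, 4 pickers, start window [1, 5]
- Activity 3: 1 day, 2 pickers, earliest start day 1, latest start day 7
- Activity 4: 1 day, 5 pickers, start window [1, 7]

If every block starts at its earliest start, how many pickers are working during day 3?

6

At early start, day 3 has: Activity 1, Activity 2.
Demand: 2 + 4 = 6.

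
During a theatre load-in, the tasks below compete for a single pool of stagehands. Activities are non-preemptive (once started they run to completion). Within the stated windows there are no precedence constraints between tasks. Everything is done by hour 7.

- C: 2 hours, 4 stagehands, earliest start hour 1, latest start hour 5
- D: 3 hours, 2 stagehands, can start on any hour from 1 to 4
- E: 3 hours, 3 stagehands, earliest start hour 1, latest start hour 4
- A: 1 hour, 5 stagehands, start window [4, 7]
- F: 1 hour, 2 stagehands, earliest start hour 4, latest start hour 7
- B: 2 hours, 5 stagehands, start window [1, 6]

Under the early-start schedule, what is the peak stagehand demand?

Early-start schedule: C@1, D@1, E@1, A@4, F@4, B@1.
Load per hour: hour 1: 14, hour 2: 14, hour 3: 5, hour 4: 7, hour 5: 0, hour 6: 0, hour 7: 0.
Peak is 14.

14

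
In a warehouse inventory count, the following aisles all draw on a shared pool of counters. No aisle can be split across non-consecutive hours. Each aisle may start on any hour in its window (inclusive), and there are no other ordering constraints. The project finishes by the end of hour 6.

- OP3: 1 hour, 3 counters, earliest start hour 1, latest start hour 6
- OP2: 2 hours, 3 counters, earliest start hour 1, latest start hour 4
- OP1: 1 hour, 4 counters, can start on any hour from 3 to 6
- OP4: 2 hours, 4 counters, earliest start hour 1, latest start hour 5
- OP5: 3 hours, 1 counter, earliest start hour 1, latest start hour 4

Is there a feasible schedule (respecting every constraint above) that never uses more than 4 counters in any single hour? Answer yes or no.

yes

Schedule OP3@1, OP2@2, OP1@4, OP4@5, OP5@1: h1:4  h2:4  h3:4  h4:4  h5:4  h6:4 — peak 4 ≤ 4.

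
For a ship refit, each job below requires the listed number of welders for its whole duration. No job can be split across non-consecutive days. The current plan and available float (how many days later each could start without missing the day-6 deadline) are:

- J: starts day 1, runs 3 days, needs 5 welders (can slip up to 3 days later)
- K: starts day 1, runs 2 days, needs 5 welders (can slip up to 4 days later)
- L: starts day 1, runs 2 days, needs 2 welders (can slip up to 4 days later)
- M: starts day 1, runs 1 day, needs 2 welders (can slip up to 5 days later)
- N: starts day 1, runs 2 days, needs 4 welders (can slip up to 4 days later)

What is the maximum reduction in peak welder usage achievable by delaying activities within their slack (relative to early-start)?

Early-start peak: d1:18  d2:16  d3:5  d4:0  d5:0  d6:0 ⇒ 18.
Leveled (J@1, K@4, L@1, M@1, N@3): d1:9  d2:7  d3:9  d4:9  d5:5  d6:0 ⇒ 9.
Reduction 18 − 9 = 9.

9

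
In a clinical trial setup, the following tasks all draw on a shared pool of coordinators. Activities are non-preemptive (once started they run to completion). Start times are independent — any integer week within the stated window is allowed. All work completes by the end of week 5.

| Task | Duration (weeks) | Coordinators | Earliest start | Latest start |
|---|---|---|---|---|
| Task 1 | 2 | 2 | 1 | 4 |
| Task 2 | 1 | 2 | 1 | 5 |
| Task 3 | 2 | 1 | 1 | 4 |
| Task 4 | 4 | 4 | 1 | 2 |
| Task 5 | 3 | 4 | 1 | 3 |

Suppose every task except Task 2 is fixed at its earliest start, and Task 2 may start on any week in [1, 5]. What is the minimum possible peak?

11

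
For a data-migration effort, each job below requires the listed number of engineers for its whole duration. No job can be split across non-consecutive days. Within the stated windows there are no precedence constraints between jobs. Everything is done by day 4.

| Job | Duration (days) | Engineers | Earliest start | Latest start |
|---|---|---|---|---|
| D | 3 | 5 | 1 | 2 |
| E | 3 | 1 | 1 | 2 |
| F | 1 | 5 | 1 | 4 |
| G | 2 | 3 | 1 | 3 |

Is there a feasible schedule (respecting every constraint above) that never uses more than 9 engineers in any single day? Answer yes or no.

Schedule D@1, E@1, F@4, G@1: d1:9  d2:9  d3:6  d4:5 — peak 9 ≤ 9.

yes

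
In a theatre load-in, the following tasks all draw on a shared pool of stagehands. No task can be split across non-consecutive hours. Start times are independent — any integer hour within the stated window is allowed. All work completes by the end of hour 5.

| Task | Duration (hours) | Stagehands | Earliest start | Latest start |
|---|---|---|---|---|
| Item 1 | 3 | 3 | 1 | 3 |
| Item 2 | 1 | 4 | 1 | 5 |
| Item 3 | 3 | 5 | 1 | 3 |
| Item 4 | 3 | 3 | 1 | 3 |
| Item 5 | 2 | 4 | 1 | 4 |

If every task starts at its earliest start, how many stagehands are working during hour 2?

15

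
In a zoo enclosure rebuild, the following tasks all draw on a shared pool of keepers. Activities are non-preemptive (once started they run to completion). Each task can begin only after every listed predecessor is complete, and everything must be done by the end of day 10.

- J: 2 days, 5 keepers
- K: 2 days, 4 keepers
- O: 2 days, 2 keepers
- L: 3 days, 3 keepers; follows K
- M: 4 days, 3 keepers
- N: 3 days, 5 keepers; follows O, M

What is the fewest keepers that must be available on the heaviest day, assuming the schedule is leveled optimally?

7

Early-start (J@1, K@1, O@1, L@3, M@1, N@5) gives peak 14: d1:14  d2:14  d3:6  d4:6  d5:8  d6:5  d7:5  d8:0  d9:0  d10:0.
Shift K→3, L→5, M→3, N→8.
Schedule J@1, K@3, O@1, L@5, M@3, N@8: d1:7  d2:7  d3:7  d4:7  d5:6  d6:6  d7:3  d8:5  d9:5  d10:5 — peak 7.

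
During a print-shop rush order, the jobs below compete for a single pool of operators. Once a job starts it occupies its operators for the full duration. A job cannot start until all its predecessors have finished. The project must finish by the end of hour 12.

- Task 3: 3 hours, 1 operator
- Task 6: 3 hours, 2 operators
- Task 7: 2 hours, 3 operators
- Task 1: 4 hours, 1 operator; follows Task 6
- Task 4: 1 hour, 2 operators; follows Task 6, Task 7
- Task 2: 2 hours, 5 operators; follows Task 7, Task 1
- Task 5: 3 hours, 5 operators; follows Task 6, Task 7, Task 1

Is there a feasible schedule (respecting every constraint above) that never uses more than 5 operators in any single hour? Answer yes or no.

yes

Schedule Task 3@1, Task 6@1, Task 7@4, Task 1@4, Task 4@6, Task 2@8, Task 5@10: h1:3  h2:3  h3:3  h4:4  h5:4  h6:3  h7:1  h8:5  h9:5  h10:5  h11:5  h12:5 — peak 5 ≤ 5.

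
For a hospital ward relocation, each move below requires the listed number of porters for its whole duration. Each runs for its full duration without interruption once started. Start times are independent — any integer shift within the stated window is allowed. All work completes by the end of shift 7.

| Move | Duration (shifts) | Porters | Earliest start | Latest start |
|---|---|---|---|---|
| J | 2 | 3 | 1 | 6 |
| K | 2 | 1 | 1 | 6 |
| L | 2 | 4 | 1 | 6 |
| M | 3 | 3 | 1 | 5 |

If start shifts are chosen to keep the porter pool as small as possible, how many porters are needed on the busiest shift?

4

Early-start (J@1, K@1, L@1, M@1) gives peak 11: s1:11  s2:11  s3:3  s4:0  s5:0  s6:0  s7:0.
Shift L→3, M→5.
Schedule J@1, K@1, L@3, M@5: s1:4  s2:4  s3:4  s4:4  s5:3  s6:3  s7:3 — peak 4.
Total porter-shifts = 25 over 7 shifts ⇒ peak ≥ ⌈25/7⌉ = 4, so 4 is optimal.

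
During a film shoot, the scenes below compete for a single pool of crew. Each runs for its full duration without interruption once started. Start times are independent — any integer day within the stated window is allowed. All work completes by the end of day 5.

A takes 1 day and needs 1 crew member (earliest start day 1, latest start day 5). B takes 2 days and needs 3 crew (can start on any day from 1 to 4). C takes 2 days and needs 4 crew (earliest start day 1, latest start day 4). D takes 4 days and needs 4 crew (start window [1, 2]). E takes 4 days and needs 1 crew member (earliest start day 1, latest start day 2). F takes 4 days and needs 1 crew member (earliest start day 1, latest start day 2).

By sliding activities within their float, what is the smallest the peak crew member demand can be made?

Early-start (A@1, B@1, C@1, D@1, E@1, F@1) gives peak 14: d1:14  d2:13  d3:6  d4:6  d5:0.
Shift C→3.
Schedule A@1, B@1, C@3, D@1, E@1, F@1: d1:10  d2:9  d3:10  d4:10  d5:0 — peak 10.

10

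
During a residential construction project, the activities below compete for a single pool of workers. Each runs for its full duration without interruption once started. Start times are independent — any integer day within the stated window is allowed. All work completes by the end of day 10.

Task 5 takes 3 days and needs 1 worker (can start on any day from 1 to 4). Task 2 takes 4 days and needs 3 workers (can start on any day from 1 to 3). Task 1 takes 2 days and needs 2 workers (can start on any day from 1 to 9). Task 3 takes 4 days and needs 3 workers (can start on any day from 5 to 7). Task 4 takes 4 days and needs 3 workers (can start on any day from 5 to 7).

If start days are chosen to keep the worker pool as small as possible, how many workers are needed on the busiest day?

6

Schedule Task 5@1, Task 2@1, Task 1@1, Task 3@5, Task 4@5: d1:6  d2:6  d3:4  d4:3  d5:6  d6:6  d7:6  d8:6  d9:0  d10:0 — peak 6.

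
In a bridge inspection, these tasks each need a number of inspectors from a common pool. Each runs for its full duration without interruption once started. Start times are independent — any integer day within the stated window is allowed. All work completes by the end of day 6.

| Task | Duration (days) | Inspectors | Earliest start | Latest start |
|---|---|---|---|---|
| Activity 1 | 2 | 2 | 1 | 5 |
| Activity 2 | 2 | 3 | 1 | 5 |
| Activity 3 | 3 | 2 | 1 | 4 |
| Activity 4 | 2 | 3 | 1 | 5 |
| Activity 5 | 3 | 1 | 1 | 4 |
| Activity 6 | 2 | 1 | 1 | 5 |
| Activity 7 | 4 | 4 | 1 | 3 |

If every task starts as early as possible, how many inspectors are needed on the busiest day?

16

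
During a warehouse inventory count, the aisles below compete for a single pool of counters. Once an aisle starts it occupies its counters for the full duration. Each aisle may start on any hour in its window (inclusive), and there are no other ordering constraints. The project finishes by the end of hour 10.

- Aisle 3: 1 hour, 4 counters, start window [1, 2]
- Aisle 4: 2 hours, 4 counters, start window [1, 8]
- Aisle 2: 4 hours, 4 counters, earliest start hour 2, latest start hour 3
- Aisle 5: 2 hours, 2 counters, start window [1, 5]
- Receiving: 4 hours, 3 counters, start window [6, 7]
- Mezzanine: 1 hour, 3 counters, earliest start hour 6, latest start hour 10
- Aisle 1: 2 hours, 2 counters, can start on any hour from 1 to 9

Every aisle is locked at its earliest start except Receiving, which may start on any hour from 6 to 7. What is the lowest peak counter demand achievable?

Receiving@6: h1:12  h2:12  h3:4  h4:4  h5:4  h6:6  h7:3  h8:3  h9:3  h10:0 → peak 12
Receiving@7: h1:12  h2:12  h3:4  h4:4  h5:4  h6:3  h7:3  h8:3  h9:3  h10:3 → peak 12
Best is Receiving@6, peak 12.

12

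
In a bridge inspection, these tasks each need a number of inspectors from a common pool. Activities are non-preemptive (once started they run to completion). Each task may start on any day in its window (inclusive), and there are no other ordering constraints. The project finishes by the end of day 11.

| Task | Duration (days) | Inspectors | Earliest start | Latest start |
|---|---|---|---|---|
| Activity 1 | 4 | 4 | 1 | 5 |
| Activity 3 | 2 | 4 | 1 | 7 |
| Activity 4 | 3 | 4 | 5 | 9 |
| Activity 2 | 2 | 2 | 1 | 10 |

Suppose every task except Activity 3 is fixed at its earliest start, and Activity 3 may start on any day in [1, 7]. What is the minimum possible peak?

8

Activity 3@1: d1:10  d2:10  d3:4  d4:4  d5:4  d6:4  d7:4  d8:0  d9:0  d10:0  d11:0 → peak 10
Activity 3@2: d1:6  d2:10  d3:8  d4:4  d5:4  d6:4  d7:4  d8:0  d9:0  d10:0  d11:0 → peak 10
Activity 3@3: d1:6  d2:6  d3:8  d4:8  d5:4  d6:4  d7:4  d8:0  d9:0  d10:0  d11:0 → peak 8
Activity 3@4: d1:6  d2:6  d3:4  d4:8  d5:8  d6:4  d7:4  d8:0  d9:0  d10:0  d11:0 → peak 8
Activity 3@5: d1:6  d2:6  d3:4  d4:4  d5:8  d6:8  d7:4  d8:0  d9:0  d10:0  d11:0 → peak 8
Activity 3@6: d1:6  d2:6  d3:4  d4:4  d5:4  d6:8  d7:8  d8:0  d9:0  d10:0  d11:0 → peak 8
Activity 3@7: d1:6  d2:6  d3:4  d4:4  d5:4  d6:4  d7:8  d8:4  d9:0  d10:0  d11:0 → peak 8
Best is Activity 3@3, peak 8.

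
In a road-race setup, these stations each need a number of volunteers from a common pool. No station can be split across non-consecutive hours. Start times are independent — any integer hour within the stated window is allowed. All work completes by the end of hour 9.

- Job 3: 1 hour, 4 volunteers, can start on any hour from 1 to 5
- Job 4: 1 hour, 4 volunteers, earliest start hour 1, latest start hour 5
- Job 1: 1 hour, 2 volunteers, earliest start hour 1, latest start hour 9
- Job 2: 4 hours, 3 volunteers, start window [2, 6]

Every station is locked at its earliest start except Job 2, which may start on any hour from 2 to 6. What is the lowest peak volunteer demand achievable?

10

Job 2@2: h1:10  h2:3  h3:3  h4:3  h5:3  h6:0  h7:0  h8:0  h9:0 → peak 10
Job 2@3: h1:10  h2:0  h3:3  h4:3  h5:3  h6:3  h7:0  h8:0  h9:0 → peak 10
Job 2@4: h1:10  h2:0  h3:0  h4:3  h5:3  h6:3  h7:3  h8:0  h9:0 → peak 10
Job 2@5: h1:10  h2:0  h3:0  h4:0  h5:3  h6:3  h7:3  h8:3  h9:0 → peak 10
Job 2@6: h1:10  h2:0  h3:0  h4:0  h5:0  h6:3  h7:3  h8:3  h9:3 → peak 10
Best is Job 2@2, peak 10.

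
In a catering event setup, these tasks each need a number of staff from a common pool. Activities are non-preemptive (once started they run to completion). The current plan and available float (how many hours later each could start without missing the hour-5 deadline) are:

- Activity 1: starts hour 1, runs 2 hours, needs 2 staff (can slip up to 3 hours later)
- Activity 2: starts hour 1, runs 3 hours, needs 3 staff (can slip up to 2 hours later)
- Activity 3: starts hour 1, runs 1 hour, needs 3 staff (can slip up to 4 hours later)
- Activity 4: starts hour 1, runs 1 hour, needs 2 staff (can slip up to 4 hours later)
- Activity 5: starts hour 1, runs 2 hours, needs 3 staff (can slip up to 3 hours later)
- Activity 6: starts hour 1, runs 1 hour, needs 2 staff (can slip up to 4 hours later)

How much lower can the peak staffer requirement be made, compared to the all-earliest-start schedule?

Early-start peak: h1:15  h2:8  h3:3  h4:0  h5:0 ⇒ 15.
Leveled (Activity 1@1, Activity 2@1, Activity 3@3, Activity 4@4, Activity 5@4, Activity 6@5): h1:5  h2:5  h3:6  h4:5  h5:5 ⇒ 6.
Reduction 15 − 6 = 9.

9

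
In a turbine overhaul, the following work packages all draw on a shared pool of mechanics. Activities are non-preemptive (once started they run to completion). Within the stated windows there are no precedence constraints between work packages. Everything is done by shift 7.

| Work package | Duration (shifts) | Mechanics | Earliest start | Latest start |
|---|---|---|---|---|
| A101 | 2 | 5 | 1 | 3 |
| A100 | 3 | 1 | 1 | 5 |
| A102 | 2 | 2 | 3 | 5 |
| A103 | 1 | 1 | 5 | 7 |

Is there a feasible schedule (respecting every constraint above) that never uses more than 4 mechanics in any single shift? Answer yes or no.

no

The minimum achievable peak is 5; 4 < 5, so no feasible schedule stays within the cap.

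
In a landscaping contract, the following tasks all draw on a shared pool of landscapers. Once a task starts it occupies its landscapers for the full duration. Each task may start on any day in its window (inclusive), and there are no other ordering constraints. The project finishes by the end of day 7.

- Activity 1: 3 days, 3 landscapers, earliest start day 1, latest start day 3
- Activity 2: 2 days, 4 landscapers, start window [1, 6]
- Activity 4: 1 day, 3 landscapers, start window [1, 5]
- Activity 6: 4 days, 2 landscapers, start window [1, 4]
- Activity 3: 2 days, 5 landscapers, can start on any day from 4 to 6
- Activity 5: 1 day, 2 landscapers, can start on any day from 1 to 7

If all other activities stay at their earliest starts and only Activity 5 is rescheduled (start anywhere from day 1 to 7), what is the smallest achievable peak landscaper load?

Activity 5@1: d1:14  d2:9  d3:5  d4:7  d5:5  d6:0  d7:0 → peak 14
Activity 5@2: d1:12  d2:11  d3:5  d4:7  d5:5  d6:0  d7:0 → peak 12
Activity 5@3: d1:12  d2:9  d3:7  d4:7  d5:5  d6:0  d7:0 → peak 12
Activity 5@4: d1:12  d2:9  d3:5  d4:9  d5:5  d6:0  d7:0 → peak 12
Activity 5@5: d1:12  d2:9  d3:5  d4:7  d5:7  d6:0  d7:0 → peak 12
Activity 5@6: d1:12  d2:9  d3:5  d4:7  d5:5  d6:2  d7:0 → peak 12
Activity 5@7: d1:12  d2:9  d3:5  d4:7  d5:5  d6:0  d7:2 → peak 12
Best is Activity 5@2, peak 12.

12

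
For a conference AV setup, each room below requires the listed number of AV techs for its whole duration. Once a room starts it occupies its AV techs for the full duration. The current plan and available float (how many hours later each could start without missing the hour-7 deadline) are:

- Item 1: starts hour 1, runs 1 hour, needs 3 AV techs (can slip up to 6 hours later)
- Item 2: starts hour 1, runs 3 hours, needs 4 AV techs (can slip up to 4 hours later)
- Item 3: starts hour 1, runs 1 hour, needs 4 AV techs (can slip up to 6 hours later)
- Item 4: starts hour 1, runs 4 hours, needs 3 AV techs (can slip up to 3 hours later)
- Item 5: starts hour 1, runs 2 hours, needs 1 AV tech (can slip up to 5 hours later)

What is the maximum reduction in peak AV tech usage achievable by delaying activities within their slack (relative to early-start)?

8

Early-start peak: h1:15  h2:8  h3:7  h4:3  h5:0  h6:0  h7:0 ⇒ 15.
Leveled (Item 1@1, Item 2@1, Item 3@4, Item 4@2, Item 5@5): h1:7  h2:7  h3:7  h4:7  h5:4  h6:1  h7:0 ⇒ 7.
Reduction 15 − 7 = 8.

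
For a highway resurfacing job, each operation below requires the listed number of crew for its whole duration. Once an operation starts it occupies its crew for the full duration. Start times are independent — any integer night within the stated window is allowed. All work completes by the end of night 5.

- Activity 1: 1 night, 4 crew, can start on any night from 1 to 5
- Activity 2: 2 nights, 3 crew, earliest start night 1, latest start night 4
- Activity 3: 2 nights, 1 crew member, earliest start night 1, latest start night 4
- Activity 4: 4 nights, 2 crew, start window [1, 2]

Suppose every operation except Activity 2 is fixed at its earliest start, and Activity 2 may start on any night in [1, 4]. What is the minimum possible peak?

7

Activity 2@1: n1:10  n2:6  n3:2  n4:2  n5:0 → peak 10
Activity 2@2: n1:7  n2:6  n3:5  n4:2  n5:0 → peak 7
Activity 2@3: n1:7  n2:3  n3:5  n4:5  n5:0 → peak 7
Activity 2@4: n1:7  n2:3  n3:2  n4:5  n5:3 → peak 7
Best is Activity 2@2, peak 7.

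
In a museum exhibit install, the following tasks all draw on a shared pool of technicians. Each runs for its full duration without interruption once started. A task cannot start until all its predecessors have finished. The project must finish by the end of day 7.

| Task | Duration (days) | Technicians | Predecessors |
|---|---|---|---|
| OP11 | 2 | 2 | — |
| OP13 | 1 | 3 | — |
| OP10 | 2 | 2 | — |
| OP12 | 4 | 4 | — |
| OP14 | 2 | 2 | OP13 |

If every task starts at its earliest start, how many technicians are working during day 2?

At early start, day 2 has: OP11, OP10, OP12, OP14.
Demand: 2 + 2 + 4 + 2 = 10.

10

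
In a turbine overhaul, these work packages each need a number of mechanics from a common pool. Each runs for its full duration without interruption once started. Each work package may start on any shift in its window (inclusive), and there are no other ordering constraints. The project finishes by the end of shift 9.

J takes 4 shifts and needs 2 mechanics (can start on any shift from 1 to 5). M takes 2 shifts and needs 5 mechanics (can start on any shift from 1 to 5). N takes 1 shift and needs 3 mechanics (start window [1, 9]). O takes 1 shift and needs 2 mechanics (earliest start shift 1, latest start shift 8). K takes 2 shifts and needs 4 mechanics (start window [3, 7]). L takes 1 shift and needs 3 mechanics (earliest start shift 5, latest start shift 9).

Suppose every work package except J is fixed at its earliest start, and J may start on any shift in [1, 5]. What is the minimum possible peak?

10

J@1: s1:12  s2:7  s3:6  s4:6  s5:3  s6:0  s7:0  s8:0  s9:0 → peak 12
J@2: s1:10  s2:7  s3:6  s4:6  s5:5  s6:0  s7:0  s8:0  s9:0 → peak 10
J@3: s1:10  s2:5  s3:6  s4:6  s5:5  s6:2  s7:0  s8:0  s9:0 → peak 10
J@4: s1:10  s2:5  s3:4  s4:6  s5:5  s6:2  s7:2  s8:0  s9:0 → peak 10
J@5: s1:10  s2:5  s3:4  s4:4  s5:5  s6:2  s7:2  s8:2  s9:0 → peak 10
Best is J@2, peak 10.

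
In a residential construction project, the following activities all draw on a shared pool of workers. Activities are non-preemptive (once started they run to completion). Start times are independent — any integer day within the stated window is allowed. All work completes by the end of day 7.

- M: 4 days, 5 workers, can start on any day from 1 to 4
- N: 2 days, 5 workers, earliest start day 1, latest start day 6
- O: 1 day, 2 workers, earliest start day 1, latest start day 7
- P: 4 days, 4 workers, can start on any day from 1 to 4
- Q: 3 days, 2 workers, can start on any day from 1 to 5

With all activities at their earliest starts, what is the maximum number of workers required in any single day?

18

Early-start schedule: M@1, N@1, O@1, P@1, Q@1.
Load per day: day 1: 18, day 2: 16, day 3: 11, day 4: 9, day 5: 0, day 6: 0, day 7: 0.
Peak is 18.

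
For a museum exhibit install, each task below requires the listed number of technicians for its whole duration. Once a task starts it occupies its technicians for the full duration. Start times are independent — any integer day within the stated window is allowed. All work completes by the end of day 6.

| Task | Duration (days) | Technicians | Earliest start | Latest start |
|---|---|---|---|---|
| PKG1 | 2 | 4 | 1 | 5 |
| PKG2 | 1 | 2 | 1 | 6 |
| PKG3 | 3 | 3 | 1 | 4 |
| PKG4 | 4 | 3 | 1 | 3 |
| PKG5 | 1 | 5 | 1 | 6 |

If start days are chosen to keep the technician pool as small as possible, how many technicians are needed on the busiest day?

7

Early-start (PKG1@1, PKG2@1, PKG3@1, PKG4@1, PKG5@1) gives peak 17: d1:17  d2:10  d3:6  d4:3  d5:0  d6:0.
Shift PKG3→3, PKG4→2, PKG5→6.
Schedule PKG1@1, PKG2@1, PKG3@3, PKG4@2, PKG5@6: d1:6  d2:7  d3:6  d4:6  d5:6  d6:5 — peak 7.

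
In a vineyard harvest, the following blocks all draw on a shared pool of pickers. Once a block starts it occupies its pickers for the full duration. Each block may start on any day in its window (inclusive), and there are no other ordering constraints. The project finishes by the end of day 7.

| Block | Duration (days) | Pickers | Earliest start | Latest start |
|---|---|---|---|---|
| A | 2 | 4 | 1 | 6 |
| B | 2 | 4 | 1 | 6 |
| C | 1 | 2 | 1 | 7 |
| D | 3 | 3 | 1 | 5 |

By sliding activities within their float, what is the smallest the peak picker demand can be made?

5

Early-start (A@1, B@1, C@1, D@1) gives peak 13: d1:13  d2:11  d3:3  d4:0  d5:0  d6:0  d7:0.
Shift B→3, C→5, D→5.
Schedule A@1, B@3, C@5, D@5: d1:4  d2:4  d3:4  d4:4  d5:5  d6:3  d7:3 — peak 5.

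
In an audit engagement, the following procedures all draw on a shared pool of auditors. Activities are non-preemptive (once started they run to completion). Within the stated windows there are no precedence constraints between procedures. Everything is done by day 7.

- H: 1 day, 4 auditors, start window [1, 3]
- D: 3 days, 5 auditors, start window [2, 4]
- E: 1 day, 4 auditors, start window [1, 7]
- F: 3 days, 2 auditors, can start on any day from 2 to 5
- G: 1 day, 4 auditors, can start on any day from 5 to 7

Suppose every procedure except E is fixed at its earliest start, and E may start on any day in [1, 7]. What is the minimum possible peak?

E@1: d1:8  d2:7  d3:7  d4:7  d5:4  d6:0  d7:0 → peak 8
E@2: d1:4  d2:11  d3:7  d4:7  d5:4  d6:0  d7:0 → peak 11
E@3: d1:4  d2:7  d3:11  d4:7  d5:4  d6:0  d7:0 → peak 11
E@4: d1:4  d2:7  d3:7  d4:11  d5:4  d6:0  d7:0 → peak 11
E@5: d1:4  d2:7  d3:7  d4:7  d5:8  d6:0  d7:0 → peak 8
E@6: d1:4  d2:7  d3:7  d4:7  d5:4  d6:4  d7:0 → peak 7
E@7: d1:4  d2:7  d3:7  d4:7  d5:4  d6:0  d7:4 → peak 7
Best is E@6, peak 7.

7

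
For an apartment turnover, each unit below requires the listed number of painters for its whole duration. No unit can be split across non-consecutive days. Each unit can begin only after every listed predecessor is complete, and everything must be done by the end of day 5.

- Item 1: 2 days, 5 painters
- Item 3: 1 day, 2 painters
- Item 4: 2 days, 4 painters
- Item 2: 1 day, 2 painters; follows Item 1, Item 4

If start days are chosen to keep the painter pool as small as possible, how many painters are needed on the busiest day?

Early-start (Item 1@1, Item 3@1, Item 4@1, Item 2@3) gives peak 11: d1:11  d2:9  d3:2  d4:0  d5:0.
Shift Item 3→5, Item 4→3, Item 2→5.
Schedule Item 1@1, Item 3@5, Item 4@3, Item 2@5: d1:5  d2:5  d3:4  d4:4  d5:4 — peak 5.
Total painter-days = 22 over 5 days ⇒ peak ≥ ⌈22/5⌉ = 5, so 5 is optimal.

5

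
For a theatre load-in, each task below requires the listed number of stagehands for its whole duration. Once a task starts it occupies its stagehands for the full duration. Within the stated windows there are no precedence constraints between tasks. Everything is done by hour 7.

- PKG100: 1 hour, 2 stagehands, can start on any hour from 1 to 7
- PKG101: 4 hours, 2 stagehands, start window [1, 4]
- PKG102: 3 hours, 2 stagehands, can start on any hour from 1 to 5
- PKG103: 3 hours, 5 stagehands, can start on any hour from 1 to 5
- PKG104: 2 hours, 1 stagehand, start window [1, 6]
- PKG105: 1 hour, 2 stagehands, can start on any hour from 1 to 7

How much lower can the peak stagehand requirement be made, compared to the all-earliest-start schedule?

8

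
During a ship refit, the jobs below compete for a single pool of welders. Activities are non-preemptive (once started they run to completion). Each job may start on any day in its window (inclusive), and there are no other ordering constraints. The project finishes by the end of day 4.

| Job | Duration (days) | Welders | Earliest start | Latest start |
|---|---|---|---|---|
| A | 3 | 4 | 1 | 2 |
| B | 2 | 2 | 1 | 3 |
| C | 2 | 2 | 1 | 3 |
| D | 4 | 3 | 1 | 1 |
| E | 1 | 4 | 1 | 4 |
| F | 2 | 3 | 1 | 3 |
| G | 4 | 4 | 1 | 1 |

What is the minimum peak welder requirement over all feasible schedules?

15

Early-start (A@1, B@1, C@1, D@1, E@1, F@1, G@1) gives peak 22: d1:22  d2:18  d3:11  d4:7.
Shift E→4, F→3.
Schedule A@1, B@1, C@1, D@1, E@4, F@3, G@1: d1:15  d2:15  d3:14  d4:14 — peak 15.
Total welder-days = 58 over 4 days ⇒ peak ≥ ⌈58/4⌉ = 15, so 15 is optimal.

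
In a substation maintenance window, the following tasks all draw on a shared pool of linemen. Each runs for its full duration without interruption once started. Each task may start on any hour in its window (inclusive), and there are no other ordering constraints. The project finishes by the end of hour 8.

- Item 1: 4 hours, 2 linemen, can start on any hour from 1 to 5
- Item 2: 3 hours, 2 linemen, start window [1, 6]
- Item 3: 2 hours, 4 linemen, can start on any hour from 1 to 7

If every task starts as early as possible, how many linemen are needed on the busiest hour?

Early-start schedule: Item 1@1, Item 2@1, Item 3@1.
Load per hour: hour 1: 8, hour 2: 8, hour 3: 4, hour 4: 2, hour 5: 0, hour 6: 0, hour 7: 0, hour 8: 0.
Peak is 8.

8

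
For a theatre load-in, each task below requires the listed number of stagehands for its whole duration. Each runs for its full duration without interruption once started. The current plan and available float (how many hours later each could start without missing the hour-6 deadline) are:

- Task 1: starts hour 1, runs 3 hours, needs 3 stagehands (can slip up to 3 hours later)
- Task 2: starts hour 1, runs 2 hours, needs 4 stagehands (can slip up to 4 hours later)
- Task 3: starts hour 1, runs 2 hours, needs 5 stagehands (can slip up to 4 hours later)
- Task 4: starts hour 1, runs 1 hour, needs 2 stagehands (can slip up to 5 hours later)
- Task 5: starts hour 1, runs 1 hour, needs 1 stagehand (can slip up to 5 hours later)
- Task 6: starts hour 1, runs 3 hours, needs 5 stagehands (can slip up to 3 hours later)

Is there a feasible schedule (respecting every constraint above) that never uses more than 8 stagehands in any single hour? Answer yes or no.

no

The minimum achievable peak is 9; 8 < 9, so no feasible schedule stays within the cap.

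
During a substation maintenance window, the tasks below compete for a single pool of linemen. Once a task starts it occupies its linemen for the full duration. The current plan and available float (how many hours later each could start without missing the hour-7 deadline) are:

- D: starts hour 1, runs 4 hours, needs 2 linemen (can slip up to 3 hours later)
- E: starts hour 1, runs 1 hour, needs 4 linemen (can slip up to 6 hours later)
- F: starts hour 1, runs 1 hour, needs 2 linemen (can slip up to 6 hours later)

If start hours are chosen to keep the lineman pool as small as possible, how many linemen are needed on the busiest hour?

Early-start (D@1, E@1, F@1) gives peak 8: h1:8  h2:2  h3:2  h4:2  h5:0  h6:0  h7:0.
Shift E→5.
Schedule D@1, E@5, F@1: h1:4  h2:2  h3:2  h4:2  h5:4  h6:0  h7:0 — peak 4.

4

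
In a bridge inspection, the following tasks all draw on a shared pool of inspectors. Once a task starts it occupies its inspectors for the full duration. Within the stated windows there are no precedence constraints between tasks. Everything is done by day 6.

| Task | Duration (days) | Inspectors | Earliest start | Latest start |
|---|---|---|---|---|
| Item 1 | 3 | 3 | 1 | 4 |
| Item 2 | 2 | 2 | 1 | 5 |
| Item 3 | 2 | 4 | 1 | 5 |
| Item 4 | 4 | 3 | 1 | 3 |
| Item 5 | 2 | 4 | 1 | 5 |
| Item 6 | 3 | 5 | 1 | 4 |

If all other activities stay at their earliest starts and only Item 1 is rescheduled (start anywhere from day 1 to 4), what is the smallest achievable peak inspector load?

18

Item 1@1: d1:21  d2:21  d3:11  d4:3  d5:0  d6:0 → peak 21
Item 1@2: d1:18  d2:21  d3:11  d4:6  d5:0  d6:0 → peak 21
Item 1@3: d1:18  d2:18  d3:11  d4:6  d5:3  d6:0 → peak 18
Item 1@4: d1:18  d2:18  d3:8  d4:6  d5:3  d6:3 → peak 18
Best is Item 1@3, peak 18.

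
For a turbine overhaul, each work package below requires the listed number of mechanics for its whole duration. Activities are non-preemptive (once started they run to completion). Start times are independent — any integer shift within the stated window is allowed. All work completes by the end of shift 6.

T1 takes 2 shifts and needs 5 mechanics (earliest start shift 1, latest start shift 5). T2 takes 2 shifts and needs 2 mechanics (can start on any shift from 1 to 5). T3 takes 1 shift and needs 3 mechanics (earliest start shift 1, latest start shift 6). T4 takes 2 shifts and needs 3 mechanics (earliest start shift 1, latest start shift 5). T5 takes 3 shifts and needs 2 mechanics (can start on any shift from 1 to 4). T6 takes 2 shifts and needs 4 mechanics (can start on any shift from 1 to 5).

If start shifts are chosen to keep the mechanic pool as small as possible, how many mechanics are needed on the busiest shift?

7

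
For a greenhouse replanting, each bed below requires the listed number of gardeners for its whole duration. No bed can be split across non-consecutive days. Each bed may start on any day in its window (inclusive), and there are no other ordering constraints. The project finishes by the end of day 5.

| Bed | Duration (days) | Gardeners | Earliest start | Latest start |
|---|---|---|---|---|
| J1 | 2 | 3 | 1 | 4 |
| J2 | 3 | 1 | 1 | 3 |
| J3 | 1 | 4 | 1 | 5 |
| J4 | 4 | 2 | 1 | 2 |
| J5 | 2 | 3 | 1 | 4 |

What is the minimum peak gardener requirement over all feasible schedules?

Early-start (J1@1, J2@1, J3@1, J4@1, J5@1) gives peak 13: d1:13  d2:9  d3:3  d4:2  d5:0.
Shift J3→5, J5→3.
Schedule J1@1, J2@1, J3@5, J4@1, J5@3: d1:6  d2:6  d3:6  d4:5  d5:4 — peak 6.
Total gardener-days = 27 over 5 days ⇒ peak ≥ ⌈27/5⌉ = 6, so 6 is optimal.

6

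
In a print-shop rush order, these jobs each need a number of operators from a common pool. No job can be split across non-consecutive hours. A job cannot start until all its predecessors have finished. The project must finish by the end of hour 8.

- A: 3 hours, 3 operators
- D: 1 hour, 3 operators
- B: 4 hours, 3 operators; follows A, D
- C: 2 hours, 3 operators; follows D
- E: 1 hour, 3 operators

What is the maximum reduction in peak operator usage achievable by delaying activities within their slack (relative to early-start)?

Early-start peak: h1:9  h2:6  h3:6  h4:3  h5:3  h6:3  h7:3  h8:0 ⇒ 9.
Leveled (A@1, D@1, B@4, C@2, E@4): h1:6  h2:6  h3:6  h4:6  h5:3  h6:3  h7:3  h8:0 ⇒ 6.
Reduction 9 − 6 = 3.

3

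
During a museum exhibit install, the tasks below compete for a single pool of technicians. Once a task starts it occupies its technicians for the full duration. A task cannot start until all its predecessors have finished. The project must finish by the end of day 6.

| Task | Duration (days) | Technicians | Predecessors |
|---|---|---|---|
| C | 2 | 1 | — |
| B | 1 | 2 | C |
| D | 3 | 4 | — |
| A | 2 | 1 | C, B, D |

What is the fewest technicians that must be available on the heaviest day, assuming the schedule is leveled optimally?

5

Early-start (C@1, B@3, D@1, A@4) gives peak 6: d1:5  d2:5  d3:6  d4:1  d5:1  d6:0.
Shift B→4, A→5.
Schedule C@1, B@4, D@1, A@5: d1:5  d2:5  d3:4  d4:2  d5:1  d6:1 — peak 5.
No arrangement of the 7 feasible schedules does better.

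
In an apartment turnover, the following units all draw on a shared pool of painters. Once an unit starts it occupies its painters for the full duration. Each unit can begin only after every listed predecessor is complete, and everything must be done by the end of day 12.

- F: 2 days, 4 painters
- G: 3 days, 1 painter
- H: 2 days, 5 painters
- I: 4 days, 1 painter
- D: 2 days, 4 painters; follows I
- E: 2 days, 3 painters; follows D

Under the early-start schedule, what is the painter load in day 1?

11

At early start, day 1 has: F, G, H, I.
Demand: 4 + 1 + 5 + 1 = 11.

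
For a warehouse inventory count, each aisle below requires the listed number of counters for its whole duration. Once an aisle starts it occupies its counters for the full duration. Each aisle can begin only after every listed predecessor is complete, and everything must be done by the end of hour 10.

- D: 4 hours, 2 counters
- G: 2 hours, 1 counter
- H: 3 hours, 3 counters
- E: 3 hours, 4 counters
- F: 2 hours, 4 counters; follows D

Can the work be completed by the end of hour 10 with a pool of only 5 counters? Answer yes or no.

yes

Schedule D@1, G@1, H@3, E@6, F@9: h1:3  h2:3  h3:5  h4:5  h5:3  h6:4  h7:4  h8:4  h9:4  h10:4 — peak 5 ≤ 5.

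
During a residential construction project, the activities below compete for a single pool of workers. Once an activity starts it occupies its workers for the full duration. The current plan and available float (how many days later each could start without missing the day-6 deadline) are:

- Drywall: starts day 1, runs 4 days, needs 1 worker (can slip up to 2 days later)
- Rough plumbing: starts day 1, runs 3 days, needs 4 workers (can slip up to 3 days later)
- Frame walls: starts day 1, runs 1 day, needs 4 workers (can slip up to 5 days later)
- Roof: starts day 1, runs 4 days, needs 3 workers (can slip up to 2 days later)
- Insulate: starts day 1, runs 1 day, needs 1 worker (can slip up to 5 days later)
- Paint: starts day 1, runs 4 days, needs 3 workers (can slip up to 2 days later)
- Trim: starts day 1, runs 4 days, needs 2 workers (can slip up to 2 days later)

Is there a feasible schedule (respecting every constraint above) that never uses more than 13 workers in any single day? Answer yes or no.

Schedule Drywall@1, Rough plumbing@1, Frame walls@1, Roof@1, Insulate@1, Paint@2, Trim@2: d1:13  d2:13  d3:13  d4:9  d5:5  d6:0 — peak 13 ≤ 13.

yes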